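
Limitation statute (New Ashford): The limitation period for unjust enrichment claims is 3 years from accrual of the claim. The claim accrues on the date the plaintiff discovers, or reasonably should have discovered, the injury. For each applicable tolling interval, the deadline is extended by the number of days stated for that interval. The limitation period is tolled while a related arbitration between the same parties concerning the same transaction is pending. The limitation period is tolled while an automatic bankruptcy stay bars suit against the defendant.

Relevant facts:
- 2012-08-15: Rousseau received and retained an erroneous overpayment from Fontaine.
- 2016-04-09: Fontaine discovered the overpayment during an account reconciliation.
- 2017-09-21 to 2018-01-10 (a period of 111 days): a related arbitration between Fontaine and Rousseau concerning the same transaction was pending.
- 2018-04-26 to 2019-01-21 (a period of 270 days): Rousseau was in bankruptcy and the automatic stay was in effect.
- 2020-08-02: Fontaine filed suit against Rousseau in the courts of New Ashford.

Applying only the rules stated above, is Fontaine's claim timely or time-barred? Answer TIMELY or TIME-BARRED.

TIME-BARRED

Accrual is tied to discovery, so the period began on 2016-04-09 rather than on 2012-08-15 when the act occurred.
Adding the 3 years base period to 2016-04-09 gives a deadline of 2019-04-09, before any tolling.
Because the pending related arbitration ran from 2017-09-21 to 2018-01-10, the deadline is extended by 111 days to 2019-07-29.
Because the automatic bankruptcy stay ran from 2018-04-26 to 2019-01-21, the deadline is extended by 270 days to 2020-04-24.
Fontaine filed on 2020-08-02, after the 2020-04-24 deadline, so the action is time-barred.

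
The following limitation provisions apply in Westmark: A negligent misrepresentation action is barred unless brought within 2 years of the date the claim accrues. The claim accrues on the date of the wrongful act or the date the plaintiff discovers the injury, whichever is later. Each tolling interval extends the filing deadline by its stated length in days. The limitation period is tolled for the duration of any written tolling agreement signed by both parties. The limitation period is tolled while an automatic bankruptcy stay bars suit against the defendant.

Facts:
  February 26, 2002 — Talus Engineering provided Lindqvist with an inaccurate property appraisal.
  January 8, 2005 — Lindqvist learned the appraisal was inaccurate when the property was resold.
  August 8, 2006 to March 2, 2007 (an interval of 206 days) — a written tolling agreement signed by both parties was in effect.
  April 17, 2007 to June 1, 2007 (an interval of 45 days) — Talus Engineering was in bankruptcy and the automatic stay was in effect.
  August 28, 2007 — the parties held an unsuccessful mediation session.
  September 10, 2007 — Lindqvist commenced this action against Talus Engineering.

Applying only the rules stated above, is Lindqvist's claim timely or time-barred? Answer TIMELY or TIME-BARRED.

The claim accrued on January 8, 2005 — the later of the February 26, 2002 act and the January 8, 2005 discovery.
Adding the 2 years base period to January 8, 2005 gives a deadline of January 8, 2007, before any tolling.
Because the written tolling agreement ran from August 8, 2006 to March 2, 2007, the deadline is extended by 206 days to August 2, 2007.
The automatic bankruptcy stay from April 17, 2007 to June 1, 2007 tolled the period for 45 days, extending the deadline to September 16, 2007.
The other events in the timeline have no effect on the limitation period under the stated rules.
The September 10, 2007 filing precedes the September 16, 2007 deadline; the claim is timely.

TIMELY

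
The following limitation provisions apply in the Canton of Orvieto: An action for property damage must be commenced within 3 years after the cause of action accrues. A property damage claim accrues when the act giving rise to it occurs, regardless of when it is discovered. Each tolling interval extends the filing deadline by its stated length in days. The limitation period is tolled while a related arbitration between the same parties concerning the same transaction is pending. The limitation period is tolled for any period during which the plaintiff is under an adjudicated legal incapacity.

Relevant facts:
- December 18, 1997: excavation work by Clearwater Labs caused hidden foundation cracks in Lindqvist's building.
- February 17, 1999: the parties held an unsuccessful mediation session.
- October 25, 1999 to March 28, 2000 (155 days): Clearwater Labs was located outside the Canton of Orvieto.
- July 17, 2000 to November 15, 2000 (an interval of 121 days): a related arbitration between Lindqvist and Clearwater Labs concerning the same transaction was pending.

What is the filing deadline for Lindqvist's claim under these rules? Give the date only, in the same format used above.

The claim accrued on December 18, 1997, when the wrongful act occurred.
Adding the 3 years base period to December 18, 1997 gives a deadline of December 18, 2000, before any tolling.
The pending related arbitration from July 17, 2000 to November 15, 2000 tolled the period for 121 days, extending the deadline to April 18, 2001.
No stated provision tolls the period for the defendant's absence, so the interval from October 25, 1999 to March 28, 2000 has no effect on the deadline.
Nothing else in the chronology tolls or restarts the period.

April 18, 2001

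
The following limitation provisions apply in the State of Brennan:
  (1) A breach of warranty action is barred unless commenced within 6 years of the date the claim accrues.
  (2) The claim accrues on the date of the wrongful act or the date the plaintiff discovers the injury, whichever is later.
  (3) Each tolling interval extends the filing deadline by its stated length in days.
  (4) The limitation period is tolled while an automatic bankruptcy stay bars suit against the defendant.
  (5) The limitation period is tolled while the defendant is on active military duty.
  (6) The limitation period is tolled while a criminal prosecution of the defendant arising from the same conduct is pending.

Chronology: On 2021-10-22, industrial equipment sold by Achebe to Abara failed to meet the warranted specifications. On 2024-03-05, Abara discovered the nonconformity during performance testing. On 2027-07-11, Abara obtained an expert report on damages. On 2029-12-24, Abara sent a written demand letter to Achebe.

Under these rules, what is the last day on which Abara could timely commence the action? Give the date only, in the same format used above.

2030-03-05

The claim accrued on 2024-03-05 — the later of the 2021-10-22 act and the 2024-03-05 discovery.
Adding the 6 years base period to 2024-03-05 gives a deadline of 2030-03-05, before any tolling.
None of the other events listed affects the running of the period under the stated rules.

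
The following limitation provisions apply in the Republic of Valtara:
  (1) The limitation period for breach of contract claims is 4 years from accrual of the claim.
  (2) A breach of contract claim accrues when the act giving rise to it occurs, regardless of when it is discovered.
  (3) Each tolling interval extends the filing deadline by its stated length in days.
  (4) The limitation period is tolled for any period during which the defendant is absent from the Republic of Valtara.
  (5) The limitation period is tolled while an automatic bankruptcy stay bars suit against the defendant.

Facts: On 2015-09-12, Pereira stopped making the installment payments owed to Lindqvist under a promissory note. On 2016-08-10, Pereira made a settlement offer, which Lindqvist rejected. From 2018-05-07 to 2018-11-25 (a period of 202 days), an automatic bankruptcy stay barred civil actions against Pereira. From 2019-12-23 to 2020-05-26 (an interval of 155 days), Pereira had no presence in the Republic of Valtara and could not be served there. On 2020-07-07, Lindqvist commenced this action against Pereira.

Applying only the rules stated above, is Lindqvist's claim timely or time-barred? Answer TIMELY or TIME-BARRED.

TIMELY

The limitation period began to run on 2015-09-12.
4 years from 2015-09-12 is 2019-09-12.
Because the automatic bankruptcy stay ran from 2018-05-07 to 2018-11-25, the deadline is extended by 202 days to 2020-04-01.
The defendant's absence from the jurisdiction from 2019-12-23 to 2020-05-26 tolled the period for 155 days, extending the deadline to 2020-09-03.
The other events in the timeline have no effect on the limitation period under the stated rules.
Lindqvist filed on 2020-07-07, before the 2020-09-03 deadline, so the action is timely.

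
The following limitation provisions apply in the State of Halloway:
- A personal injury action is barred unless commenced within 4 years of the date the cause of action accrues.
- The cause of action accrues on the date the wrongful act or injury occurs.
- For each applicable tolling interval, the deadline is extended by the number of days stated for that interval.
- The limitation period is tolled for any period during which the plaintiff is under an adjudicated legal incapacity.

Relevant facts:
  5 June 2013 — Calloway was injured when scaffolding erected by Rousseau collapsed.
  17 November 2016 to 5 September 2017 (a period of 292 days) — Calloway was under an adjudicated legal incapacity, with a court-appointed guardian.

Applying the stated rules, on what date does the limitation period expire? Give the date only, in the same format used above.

24 March 2018

The cause of action accrued on 5 June 2013, the date of the act.
Adding the 4 years base period to 5 June 2013 gives a deadline of 5 June 2017, before any tolling.
Because the plaintiff's legal incapacity ran from 17 November 2016 to 5 September 2017, the deadline is extended by 292 days to 24 March 2018.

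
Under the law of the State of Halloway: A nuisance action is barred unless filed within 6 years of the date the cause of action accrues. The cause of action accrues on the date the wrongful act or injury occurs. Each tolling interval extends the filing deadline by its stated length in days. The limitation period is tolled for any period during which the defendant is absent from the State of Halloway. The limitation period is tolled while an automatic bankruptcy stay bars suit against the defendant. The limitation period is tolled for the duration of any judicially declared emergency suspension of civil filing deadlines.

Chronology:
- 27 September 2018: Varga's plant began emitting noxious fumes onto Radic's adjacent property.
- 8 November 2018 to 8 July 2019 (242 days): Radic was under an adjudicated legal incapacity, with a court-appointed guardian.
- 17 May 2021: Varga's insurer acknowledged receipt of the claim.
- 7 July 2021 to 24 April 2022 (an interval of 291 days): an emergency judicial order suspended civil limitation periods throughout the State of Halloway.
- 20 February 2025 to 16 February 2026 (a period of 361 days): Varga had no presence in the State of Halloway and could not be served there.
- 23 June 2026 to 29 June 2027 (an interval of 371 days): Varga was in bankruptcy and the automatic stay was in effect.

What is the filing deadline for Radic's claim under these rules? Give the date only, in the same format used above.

The claim accrued on 27 September 2018, when the wrongful act occurred.
Adding the 6 years base period to 27 September 2018 gives a deadline of 27 September 2024, before any tolling.
The emergency suspension of filing deadlines from 7 July 2021 to 24 April 2022 tolled the period for 291 days, extending the deadline to 15 July 2025.
The period was tolled for 361 days by the defendant's absence from the jurisdiction (20 February 2025 to 16 February 2026), pushing the deadline to 11 July 2026.
Because the automatic bankruptcy stay ran from 23 June 2026 to 29 June 2027, the deadline is extended by 371 days to 17 July 2027.
No stated provision tolls the period for the plaintiff's incapacity, so the interval from 8 November 2018 to 8 July 2019 has no effect on the deadline.
None of the other events listed affects the running of the period under the stated rules.

17 July 2027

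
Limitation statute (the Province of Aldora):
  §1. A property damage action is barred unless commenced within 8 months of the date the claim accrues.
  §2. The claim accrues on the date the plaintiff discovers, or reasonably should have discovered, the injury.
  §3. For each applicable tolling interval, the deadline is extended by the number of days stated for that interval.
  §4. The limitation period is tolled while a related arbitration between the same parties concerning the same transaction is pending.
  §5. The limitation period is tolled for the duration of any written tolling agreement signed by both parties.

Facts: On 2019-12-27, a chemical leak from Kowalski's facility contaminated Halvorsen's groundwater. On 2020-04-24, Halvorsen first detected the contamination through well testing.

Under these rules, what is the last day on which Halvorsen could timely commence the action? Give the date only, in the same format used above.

2020-12-24

Accrual is tied to discovery, so the period began on 2020-04-24 rather than on 2019-12-27 when the act occurred.
Adding the 8 months base period to 2020-04-24 gives a deadline of 2020-12-24, before any tolling.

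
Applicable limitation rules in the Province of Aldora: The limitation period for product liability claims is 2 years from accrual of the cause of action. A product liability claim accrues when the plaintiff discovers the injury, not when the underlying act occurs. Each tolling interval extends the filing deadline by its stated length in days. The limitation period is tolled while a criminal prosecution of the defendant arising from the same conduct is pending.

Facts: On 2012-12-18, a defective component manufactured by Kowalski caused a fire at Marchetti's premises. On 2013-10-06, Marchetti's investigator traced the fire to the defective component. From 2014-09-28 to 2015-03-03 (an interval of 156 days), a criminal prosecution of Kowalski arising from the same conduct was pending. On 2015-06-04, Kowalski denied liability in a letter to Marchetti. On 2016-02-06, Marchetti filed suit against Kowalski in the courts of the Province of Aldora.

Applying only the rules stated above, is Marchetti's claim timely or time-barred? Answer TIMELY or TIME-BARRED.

TIMELY

Under the discovery rule, the claim accrued on 2013-10-06, when Marchetti discovered the injury — not on the 2012-12-18 date of the underlying act.
Adding the 2 years base period to 2013-10-06 gives a deadline of 2015-10-06, before any tolling.
The pending criminal prosecution from 2014-09-28 to 2015-03-03 tolled the period for 156 days, extending the deadline to 2016-03-10.
Nothing else in the chronology tolls or restarts the period.
Filing on 2016-02-06 beat the 2016-03-10 deadline — the action is timely.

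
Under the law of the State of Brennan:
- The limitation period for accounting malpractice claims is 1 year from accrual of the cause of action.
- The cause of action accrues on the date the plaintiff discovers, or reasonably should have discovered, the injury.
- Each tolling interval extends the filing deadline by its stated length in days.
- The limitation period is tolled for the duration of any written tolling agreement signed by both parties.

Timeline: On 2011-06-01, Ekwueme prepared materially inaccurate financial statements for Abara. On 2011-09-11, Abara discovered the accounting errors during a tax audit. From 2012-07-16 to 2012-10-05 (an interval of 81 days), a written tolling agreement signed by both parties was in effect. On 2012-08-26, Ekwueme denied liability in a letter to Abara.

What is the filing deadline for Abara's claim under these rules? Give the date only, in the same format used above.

Accrual is tied to discovery, so the period began on 2011-09-11 rather than on 2011-06-01 when the act occurred.
The untolled deadline — 1 year after 2011-09-11 — is 2012-09-11.
The period was tolled for 81 days by the written tolling agreement (2012-07-16 to 2012-10-05), pushing the deadline to 2012-12-01.
The other events in the timeline have no effect on the limitation period under the stated rules.

2012-12-01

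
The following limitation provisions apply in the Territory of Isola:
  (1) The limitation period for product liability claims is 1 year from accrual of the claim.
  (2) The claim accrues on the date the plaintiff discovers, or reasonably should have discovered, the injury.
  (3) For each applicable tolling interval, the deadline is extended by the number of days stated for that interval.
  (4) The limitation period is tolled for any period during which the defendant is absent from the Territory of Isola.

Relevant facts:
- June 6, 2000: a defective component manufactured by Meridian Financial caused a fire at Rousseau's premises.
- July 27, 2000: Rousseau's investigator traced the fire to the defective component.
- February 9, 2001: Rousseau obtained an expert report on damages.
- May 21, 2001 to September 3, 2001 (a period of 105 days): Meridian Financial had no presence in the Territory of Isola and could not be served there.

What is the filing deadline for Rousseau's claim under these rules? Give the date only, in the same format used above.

November 9, 2001

The claim did not accrue until Rousseau discovered the injury on July 27, 2000; the June 6, 2000 act date does not start the clock under the stated rule.
The untolled deadline — 1 year after July 27, 2000 — is July 27, 2001.
The defendant's absence from the jurisdiction from May 21, 2001 to September 3, 2001 tolled the period for 105 days, extending the deadline to November 9, 2001.
Nothing else in the chronology tolls or restarts the period.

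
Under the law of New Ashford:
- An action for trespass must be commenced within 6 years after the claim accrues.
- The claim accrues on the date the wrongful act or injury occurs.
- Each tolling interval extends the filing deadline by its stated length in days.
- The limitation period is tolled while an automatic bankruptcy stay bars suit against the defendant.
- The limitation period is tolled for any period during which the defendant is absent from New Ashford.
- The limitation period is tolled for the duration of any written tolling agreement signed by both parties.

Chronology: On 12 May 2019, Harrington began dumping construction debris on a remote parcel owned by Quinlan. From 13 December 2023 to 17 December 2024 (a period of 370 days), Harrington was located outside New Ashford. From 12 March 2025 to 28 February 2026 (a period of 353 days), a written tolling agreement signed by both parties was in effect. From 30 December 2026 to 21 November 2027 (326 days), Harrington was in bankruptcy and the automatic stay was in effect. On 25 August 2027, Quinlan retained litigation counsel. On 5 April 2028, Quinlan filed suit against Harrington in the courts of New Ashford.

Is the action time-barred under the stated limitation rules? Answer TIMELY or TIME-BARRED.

The limitation period began to run on 12 May 2019.
The untolled deadline — 6 years after 12 May 2019 — is 12 May 2025.
The defendant's absence from the jurisdiction from 13 December 2023 to 17 December 2024 tolled the period for 370 days, extending the deadline to 17 May 2026.
The period was tolled for 353 days by the written tolling agreement (12 March 2025 to 28 February 2026), pushing the deadline to 5 May 2027.
Because the automatic bankruptcy stay ran from 30 December 2026 to 21 November 2027, the deadline is extended by 326 days to 26 March 2028.
The other events in the timeline have no effect on the limitation period under the stated rules.
Filing on 5 April 2028 missed the 26 March 2028 deadline — the action is time-barred.

TIME-BARRED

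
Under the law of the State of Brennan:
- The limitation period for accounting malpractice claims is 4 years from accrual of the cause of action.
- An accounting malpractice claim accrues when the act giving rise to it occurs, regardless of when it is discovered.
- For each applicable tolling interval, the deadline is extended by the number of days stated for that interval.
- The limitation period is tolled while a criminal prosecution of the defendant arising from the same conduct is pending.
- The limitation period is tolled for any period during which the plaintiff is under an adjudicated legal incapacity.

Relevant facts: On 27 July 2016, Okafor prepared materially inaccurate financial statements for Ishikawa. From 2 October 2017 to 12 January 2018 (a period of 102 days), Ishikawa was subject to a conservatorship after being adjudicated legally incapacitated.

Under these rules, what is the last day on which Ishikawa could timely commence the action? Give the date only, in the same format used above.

6 November 2020

The claim accrued on 27 July 2016, when the wrongful act occurred.
The untolled deadline — 4 years after 27 July 2016 — is 27 July 2020.
The plaintiff's legal incapacity from 2 October 2017 to 12 January 2018 tolled the period for 102 days, extending the deadline to 6 November 2020.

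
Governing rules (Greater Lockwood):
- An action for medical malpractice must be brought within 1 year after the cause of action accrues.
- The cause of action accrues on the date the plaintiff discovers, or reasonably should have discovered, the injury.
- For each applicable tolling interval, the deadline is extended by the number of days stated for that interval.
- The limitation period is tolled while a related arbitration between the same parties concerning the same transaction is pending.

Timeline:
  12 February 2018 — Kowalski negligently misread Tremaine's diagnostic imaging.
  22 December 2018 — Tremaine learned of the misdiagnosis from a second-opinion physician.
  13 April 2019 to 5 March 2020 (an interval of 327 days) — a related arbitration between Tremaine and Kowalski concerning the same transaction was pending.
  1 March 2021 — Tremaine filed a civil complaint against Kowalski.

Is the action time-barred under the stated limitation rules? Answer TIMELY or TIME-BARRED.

The claim did not accrue until Tremaine discovered the injury on 22 December 2018; the 12 February 2018 act date does not start the clock under the stated rule.
The untolled deadline — 1 year after 22 December 2018 — is 22 December 2019.
The period was tolled for 327 days by the pending related arbitration (13 April 2019 to 5 March 2020), pushing the deadline to 13 November 2020.
The 1 March 2021 filing falls after the 13 November 2020 deadline; the claim is time-barred.

TIME-BARRED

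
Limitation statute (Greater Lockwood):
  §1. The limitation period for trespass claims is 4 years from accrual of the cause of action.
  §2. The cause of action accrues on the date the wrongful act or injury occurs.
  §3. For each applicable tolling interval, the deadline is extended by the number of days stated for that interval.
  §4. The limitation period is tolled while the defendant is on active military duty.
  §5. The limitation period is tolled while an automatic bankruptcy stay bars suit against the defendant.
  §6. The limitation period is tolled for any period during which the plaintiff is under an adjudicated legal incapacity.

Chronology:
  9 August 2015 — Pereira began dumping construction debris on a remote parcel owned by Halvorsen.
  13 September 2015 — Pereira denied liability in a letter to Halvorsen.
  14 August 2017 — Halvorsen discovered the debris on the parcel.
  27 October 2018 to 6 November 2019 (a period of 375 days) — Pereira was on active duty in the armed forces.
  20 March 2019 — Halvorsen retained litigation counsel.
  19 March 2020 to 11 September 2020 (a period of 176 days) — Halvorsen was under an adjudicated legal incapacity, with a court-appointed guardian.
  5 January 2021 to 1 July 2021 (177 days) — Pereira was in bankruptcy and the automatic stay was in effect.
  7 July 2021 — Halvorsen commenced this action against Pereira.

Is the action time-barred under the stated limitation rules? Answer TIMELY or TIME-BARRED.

The claim accrued on 9 August 2015, when the wrongful act occurred; under the stated occurrence rule the 14 August 2017 discovery does not delay accrual.
4 years from 9 August 2015 is 9 August 2019.
The defendant's active military service from 27 October 2018 to 6 November 2019 tolled the period for 375 days, extending the deadline to 18 August 2020.
The plaintiff's legal incapacity from 19 March 2020 to 11 September 2020 tolled the period for 176 days, extending the deadline to 10 February 2021.
The period was tolled for 177 days by the automatic bankruptcy stay (5 January 2021 to 1 July 2021), pushing the deadline to 6 August 2021.
Nothing else in the chronology tolls or restarts the period.
The 7 July 2021 filing precedes the 6 August 2021 deadline; the claim is timely.

TIMELY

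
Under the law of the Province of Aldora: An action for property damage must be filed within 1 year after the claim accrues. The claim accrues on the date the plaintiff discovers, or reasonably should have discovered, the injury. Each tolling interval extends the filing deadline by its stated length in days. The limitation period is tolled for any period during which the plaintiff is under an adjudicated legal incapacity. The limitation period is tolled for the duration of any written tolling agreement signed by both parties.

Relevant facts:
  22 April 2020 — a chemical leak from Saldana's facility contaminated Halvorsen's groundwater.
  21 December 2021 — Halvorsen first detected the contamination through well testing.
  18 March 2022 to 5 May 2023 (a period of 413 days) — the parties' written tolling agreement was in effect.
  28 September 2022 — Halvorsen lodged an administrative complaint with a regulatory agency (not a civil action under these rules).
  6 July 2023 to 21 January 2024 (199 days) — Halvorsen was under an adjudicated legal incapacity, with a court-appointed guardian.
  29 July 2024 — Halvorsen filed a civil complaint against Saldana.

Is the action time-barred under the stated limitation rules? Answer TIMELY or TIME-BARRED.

TIMELY

Accrual is tied to discovery, so the period began on 21 December 2021 rather than on 22 April 2020 when the act occurred.
Adding the 1 year base period to 21 December 2021 gives a deadline of 21 December 2022, before any tolling.
Because the written tolling agreement ran from 18 March 2022 to 5 May 2023, the deadline is extended by 413 days to 7 February 2024.
Because the plaintiff's legal incapacity ran from 6 July 2023 to 21 January 2024, the deadline is extended by 199 days to 24 August 2024.
Nothing else in the chronology tolls or restarts the period.
Filing on 29 July 2024 beat the 24 August 2024 deadline — the action is timely.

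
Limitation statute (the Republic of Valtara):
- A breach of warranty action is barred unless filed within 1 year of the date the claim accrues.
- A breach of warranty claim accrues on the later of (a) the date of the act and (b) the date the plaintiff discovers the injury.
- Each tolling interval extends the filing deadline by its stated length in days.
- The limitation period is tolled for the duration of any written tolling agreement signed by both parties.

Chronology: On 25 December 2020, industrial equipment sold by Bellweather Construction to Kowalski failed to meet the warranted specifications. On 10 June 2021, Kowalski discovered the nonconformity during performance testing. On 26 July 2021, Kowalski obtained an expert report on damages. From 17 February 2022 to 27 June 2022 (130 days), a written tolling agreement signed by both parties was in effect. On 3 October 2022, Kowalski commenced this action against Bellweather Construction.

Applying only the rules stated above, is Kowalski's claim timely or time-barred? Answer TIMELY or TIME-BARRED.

Because discovery on 10 June 2021 post-dates the 25 December 2020 act, accrual under the later-of rule falls on 10 June 2021.
Adding the 1 year base period to 10 June 2021 gives a deadline of 10 June 2022, before any tolling.
The written tolling agreement from 17 February 2022 to 27 June 2022 tolled the period for 130 days, extending the deadline to 18 October 2022.
Nothing else in the chronology tolls or restarts the period.
Kowalski filed on 3 October 2022, before the 18 October 2022 deadline, so the action is timely.

TIMELY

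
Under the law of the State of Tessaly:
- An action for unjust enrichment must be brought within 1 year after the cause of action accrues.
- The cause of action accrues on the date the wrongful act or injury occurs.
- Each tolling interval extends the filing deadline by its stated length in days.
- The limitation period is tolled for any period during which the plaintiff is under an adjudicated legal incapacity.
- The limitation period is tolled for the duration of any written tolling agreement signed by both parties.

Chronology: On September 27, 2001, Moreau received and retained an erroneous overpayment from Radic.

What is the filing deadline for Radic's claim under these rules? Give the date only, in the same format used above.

The claim accrued on September 27, 2001, when the wrongful act occurred.
Adding the 1 year base period to September 27, 2001 gives a deadline of September 27, 2002, before any tolling.

September 27, 2002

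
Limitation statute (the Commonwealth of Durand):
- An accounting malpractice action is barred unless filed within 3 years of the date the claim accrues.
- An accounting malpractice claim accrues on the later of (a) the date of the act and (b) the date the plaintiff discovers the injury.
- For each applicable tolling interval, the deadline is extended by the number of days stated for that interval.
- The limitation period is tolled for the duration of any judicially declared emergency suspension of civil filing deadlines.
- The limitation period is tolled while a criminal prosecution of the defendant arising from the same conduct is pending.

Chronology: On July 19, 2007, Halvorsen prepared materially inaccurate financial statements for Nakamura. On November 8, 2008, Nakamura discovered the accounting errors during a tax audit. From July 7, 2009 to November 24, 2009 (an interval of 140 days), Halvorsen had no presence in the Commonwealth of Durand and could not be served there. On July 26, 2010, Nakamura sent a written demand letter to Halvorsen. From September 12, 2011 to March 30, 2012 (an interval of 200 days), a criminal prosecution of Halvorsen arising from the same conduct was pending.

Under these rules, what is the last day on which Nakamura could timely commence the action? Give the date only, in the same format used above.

May 26, 2012

Because discovery on November 8, 2008 post-dates the July 19, 2007 act, accrual under the later-of rule falls on November 8, 2008.
Adding the 3 years base period to November 8, 2008 gives a deadline of November 8, 2011, before any tolling.
The pending criminal prosecution from September 12, 2011 to March 30, 2012 tolled the period for 200 days, extending the deadline to May 26, 2012.
The defendant's absence from the jurisdiction from July 7, 2009 to November 24, 2009 does not toll the period, because no stated rule makes the defendant's absence a tolling event.
Nothing else in the chronology tolls or restarts the period.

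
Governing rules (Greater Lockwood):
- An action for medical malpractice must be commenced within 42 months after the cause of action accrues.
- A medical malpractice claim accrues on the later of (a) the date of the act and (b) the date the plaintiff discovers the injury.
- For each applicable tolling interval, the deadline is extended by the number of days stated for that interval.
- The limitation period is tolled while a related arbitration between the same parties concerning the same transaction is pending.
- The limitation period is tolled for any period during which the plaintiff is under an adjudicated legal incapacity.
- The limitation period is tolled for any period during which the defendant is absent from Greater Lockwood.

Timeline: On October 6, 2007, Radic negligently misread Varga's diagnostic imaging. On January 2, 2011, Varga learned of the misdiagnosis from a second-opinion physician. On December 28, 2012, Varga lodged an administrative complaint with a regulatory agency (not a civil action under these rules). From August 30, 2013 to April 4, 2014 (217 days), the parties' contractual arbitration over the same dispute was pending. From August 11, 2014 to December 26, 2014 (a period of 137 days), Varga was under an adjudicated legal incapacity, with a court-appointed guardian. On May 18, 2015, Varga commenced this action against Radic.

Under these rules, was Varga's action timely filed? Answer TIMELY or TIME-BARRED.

TIMELY

Taking the later of the act (October 6, 2007) and discovery (January 2, 2011), the claim accrued on January 2, 2011.
Adding the 42 months base period to January 2, 2011 gives a deadline of July 2, 2014, before any tolling.
The period was tolled for 217 days by the pending related arbitration (August 30, 2013 to April 4, 2014), pushing the deadline to February 4, 2015.
The plaintiff's legal incapacity from August 11, 2014 to December 26, 2014 tolled the period for 137 days, extending the deadline to June 21, 2015.
Nothing else in the chronology tolls or restarts the period.
The May 18, 2015 filing precedes the June 21, 2015 deadline; the claim is timely.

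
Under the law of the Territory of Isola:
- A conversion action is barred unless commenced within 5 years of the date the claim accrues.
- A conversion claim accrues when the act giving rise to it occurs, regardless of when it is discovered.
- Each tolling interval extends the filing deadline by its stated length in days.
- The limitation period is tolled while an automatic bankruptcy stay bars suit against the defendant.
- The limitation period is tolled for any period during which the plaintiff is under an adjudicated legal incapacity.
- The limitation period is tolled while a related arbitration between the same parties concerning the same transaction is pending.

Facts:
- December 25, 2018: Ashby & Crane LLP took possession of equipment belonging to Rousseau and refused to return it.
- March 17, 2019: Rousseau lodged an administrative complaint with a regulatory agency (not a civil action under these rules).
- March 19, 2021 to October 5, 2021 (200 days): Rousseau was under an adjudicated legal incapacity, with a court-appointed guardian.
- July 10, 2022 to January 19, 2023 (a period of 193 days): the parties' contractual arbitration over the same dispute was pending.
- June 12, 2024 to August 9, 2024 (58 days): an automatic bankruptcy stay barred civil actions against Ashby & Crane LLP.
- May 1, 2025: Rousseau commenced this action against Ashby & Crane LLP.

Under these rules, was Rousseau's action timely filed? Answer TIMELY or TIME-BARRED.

The claim accrued on December 25, 2018, the date of the act.
The untolled deadline — 5 years after December 25, 2018 — is December 25, 2023.
The period was tolled for 200 days by the plaintiff's legal incapacity (March 19, 2021 to October 5, 2021), pushing the deadline to July 12, 2024.
Because the pending related arbitration ran from July 10, 2022 to January 19, 2023, the deadline is extended by 193 days to January 21, 2025.
The period was tolled for 58 days by the automatic bankruptcy stay (June 12, 2024 to August 9, 2024), pushing the deadline to March 20, 2025.
The other events in the timeline have no effect on the limitation period under the stated rules.
Filing on May 1, 2025 missed the March 20, 2025 deadline — the action is time-barred.

TIME-BARRED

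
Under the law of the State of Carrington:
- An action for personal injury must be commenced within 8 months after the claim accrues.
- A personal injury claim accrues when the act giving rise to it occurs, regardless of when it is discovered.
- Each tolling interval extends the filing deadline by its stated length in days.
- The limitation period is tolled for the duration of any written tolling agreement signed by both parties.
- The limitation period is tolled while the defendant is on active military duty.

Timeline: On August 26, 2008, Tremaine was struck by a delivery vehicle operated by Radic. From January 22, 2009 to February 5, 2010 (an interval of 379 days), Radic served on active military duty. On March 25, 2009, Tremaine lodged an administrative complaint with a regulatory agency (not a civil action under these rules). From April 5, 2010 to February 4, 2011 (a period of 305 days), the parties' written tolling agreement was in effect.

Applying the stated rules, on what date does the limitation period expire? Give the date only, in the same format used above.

March 11, 2011

The claim accrued on August 26, 2008, the date of the act.
The untolled deadline — 8 months after August 26, 2008 — is April 26, 2009.
The period was tolled for 379 days by the defendant's active military service (January 22, 2009 to February 5, 2010), pushing the deadline to May 10, 2010.
The period was tolled for 305 days by the written tolling agreement (April 5, 2010 to February 4, 2011), pushing the deadline to March 11, 2011.
The other events in the timeline have no effect on the limitation period under the stated rules.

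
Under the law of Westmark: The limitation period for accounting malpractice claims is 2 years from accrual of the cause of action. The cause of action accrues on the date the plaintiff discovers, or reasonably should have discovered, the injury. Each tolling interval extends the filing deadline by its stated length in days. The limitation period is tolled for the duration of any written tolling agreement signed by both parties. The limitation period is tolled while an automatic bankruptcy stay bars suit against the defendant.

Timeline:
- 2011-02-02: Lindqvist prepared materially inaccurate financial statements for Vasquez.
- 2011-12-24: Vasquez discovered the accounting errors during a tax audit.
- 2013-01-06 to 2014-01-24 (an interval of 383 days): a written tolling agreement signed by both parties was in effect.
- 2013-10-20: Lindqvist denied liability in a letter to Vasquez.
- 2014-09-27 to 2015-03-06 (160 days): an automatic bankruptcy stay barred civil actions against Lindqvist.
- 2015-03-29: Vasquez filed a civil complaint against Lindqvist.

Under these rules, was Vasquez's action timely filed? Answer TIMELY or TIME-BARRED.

The claim did not accrue until Vasquez discovered the injury on 2011-12-24; the 2011-02-02 act date does not start the clock under the stated rule.
The untolled deadline — 2 years after 2011-12-24 — is 2013-12-24.
The period was tolled for 383 days by the written tolling agreement (2013-01-06 to 2014-01-24), pushing the deadline to 2015-01-11.
The automatic bankruptcy stay from 2014-09-27 to 2015-03-06 tolled the period for 160 days, extending the deadline to 2015-06-20.
None of the other events listed affects the running of the period under the stated rules.
Vasquez filed on 2015-03-29, before the 2015-06-20 deadline, so the action is timely.

TIMELY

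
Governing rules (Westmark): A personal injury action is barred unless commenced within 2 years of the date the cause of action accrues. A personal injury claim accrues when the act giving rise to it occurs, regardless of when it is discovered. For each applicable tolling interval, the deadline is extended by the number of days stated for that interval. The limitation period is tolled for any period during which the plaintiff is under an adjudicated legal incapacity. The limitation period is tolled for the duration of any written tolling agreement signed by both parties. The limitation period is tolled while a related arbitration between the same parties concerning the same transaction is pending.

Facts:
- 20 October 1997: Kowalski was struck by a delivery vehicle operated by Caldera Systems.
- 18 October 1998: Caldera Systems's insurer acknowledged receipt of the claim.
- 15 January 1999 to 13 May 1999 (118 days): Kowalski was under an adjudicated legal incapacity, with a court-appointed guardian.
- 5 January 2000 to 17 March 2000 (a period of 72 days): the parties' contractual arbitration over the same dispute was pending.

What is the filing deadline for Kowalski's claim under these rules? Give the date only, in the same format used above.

27 April 2000

The claim accrued on 20 October 1997, when the wrongful act occurred.
Adding the 2 years base period to 20 October 1997 gives a deadline of 20 October 1999, before any tolling.
Because the plaintiff's legal incapacity ran from 15 January 1999 to 13 May 1999, the deadline is extended by 118 days to 15 February 2000.
The period was tolled for 72 days by the pending related arbitration (5 January 2000 to 17 March 2000), pushing the deadline to 27 April 2000.
None of the other events listed affects the running of the period under the stated rules.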